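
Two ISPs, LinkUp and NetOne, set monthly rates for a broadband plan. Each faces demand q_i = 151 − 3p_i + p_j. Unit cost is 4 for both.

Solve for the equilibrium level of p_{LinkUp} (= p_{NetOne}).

32.6

LinkUp's profit: π = (p_{LinkUp} − 4)(151 − 3p_{LinkUp} + p_{NetOne}).
∂π/∂p_{LinkUp} = 163 − 6p_{LinkUp} + p_{NetOne} = 0 ⇒ p_{LinkUp} = 163/6 + (1/6)p_{NetOne}.
Setting p_{LinkUp} = p_{NetOne} in the reaction function: p_{LinkUp} = 163/6 + (1/6)p_{LinkUp}, so p_{LinkUp} = (163/6) / (5/6) = 32.6.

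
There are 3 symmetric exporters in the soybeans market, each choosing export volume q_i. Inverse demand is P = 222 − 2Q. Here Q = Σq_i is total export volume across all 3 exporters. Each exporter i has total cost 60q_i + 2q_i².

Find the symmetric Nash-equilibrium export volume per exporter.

13.5

A representative exporter's profit is π_i = q_i(222 − 2Q) − 60q_i − 2q_i², with Q = q_i + Σ_{j≠i} q_j.
First-order condition: 162 − 8q_i − 2Σ_{j≠i} q_j = 0.
Imposing symmetry (q_j = q for all j) turns Σ_{j≠i} q_j into 2q, so 162 = 12q and q = 13.5.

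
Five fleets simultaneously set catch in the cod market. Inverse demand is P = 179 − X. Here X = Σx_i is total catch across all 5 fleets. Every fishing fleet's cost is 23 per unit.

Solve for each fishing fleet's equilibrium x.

A representative fishing fleet's profit is π_i = x_i(179 − X) − 23x_i, with X = x_i + Σ_{j≠i} x_j.
First-order condition: 156 − 2x_i − Σ_{j≠i} x_j = 0.
In a symmetric equilibrium every fishing fleet chooses the same x, so Σ_{j≠i} x_j = 4x. The condition becomes 156 − 6x = 0, giving x = 156/6 = 26.

26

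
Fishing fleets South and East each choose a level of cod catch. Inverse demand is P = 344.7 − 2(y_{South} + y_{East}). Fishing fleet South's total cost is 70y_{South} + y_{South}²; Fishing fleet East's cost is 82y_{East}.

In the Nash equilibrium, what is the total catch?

80.01

Fishing fleet South's profit: π = y_{South}(344.7 − 2(y_{South} + y_{East})) − 70y_{South} − y_{South}².
∂π/∂y_{South} = 274.7 − 6y_{South} − 2y_{East} = 0, so y_{South} = 2747/60 − (1/3)y_{East}.
For East: ∂π/∂y_{East} = 262.7 − 4y_{East} − 2y_{South} = 0 ⇒ y_{East} = 65.675 − 0.5y_{South}.
Substituting the second reaction function into the first: y_{South} = 2747/60 − (1/3)(65.675 − 0.5y_{South}), which gives (5/6)y_{South} = 2867/120 ⇒ y_{South} = 28.67.
Then y_{East} = 65.675 − 0.5·28.67 = 51.34.
Total catch: 28.67 + 51.34 = 80.01.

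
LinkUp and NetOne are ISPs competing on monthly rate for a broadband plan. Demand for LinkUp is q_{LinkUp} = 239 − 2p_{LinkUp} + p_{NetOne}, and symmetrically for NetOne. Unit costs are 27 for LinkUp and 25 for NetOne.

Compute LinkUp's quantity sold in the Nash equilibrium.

140.8

LinkUp's profit: π = (p_{LinkUp} − 27)(239 − 2p_{LinkUp} + p_{NetOne}).
∂π/∂p_{LinkUp} = 293 − 4p_{LinkUp} + p_{NetOne} = 0 ⇒ p_{LinkUp} = 73.25 + 0.25p_{NetOne}.
Similarly p_{NetOne} = 72.25 + 0.25p_{LinkUp}.
Plugging p_{NetOne} into LinkUp's best response: p_{LinkUp} = 73.25 + 0.25(72.25 + 0.25p_{LinkUp}) ⇒ 0.9375p_{LinkUp} = 91.3125, so p_{LinkUp} = 97.4.
Then p_{NetOne} = 72.25 + 0.25·97.4 = 96.6.
q_{LinkUp} = 239 − 2·97.4 + 96.6 = 140.8.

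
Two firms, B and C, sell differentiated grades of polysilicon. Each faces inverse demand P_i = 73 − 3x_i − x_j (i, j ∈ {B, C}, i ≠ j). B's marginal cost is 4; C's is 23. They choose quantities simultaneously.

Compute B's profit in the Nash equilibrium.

324.48

Firm B's profit: π = x_B(73 − 3x_B − x_C) − 4x_B.
∂π/∂x_B = 69 − 6x_B − x_C = 0 ⇒ x_B = 11.5 − (1/6)x_C.
Similarly x_C = 25/3 − (1/6)x_B.
Substituting the second reaction function into the first: x_B = 11.5 − (1/6)(25/3 − (1/6)x_B), which gives (35/36)x_B = 91/9 ⇒ x_B = 10.4.
Then x_C = 25/3 − (1/6)·10.4 = 6.6.
P_B = 73 − 3·10.4 − 6.6 = 35.2.
Profit = (35.2 − 4)·10.4 = 324.48.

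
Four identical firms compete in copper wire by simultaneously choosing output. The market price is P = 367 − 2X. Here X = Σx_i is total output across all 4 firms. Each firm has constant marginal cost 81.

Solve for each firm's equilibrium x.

28.6

A representative firm's profit is π_i = x_i(367 − 2X) − 81x_i, with X = x_i + Σ_{j≠i} x_j.
First-order condition: 286 − 4x_i − 2Σ_{j≠i} x_j = 0.
In a symmetric equilibrium every firm chooses the same x, so Σ_{j≠i} x_j = 3x. The condition becomes 286 − 10x = 0, giving x = 286/10 = 28.6.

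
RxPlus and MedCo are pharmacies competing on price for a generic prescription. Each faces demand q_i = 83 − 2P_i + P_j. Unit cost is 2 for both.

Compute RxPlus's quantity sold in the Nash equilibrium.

RxPlus's profit: π = (P_{RxPlus} − 2)(83 − 2P_{RxPlus} + P_{MedCo}).
∂π/∂P_{RxPlus} = 87 − 4P_{RxPlus} + P_{MedCo} = 0 ⇒ P_{RxPlus} = 21.75 + 0.25P_{MedCo}.
Setting P_{RxPlus} = P_{MedCo} in the reaction function: P_{RxPlus} = 21.75 + 0.25P_{RxPlus}, so P_{RxPlus} = 21.75 / 0.75 = 29.
q_{RxPlus} = 83 − 2·29 + 29 = 54.

54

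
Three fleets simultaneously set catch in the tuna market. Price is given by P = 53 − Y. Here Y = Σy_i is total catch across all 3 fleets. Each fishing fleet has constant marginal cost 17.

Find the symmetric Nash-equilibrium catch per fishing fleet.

9

A representative fishing fleet's profit is π_i = y_i(53 − Y) − 17y_i, with Y = y_i + Σ_{j≠i} y_j.
First-order condition: 36 − 2y_i − Σ_{j≠i} y_j = 0.
In a symmetric equilibrium every fishing fleet chooses the same y, so Σ_{j≠i} y_j = 2y. The condition becomes 36 − 4y = 0, giving y = 36/4 = 9.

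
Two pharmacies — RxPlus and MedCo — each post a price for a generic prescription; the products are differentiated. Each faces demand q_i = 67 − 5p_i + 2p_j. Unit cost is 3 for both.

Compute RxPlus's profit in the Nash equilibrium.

RxPlus's profit: π = (p_{RxPlus} − 3)(67 − 5p_{RxPlus} + 2p_{MedCo}).
∂π/∂p_{RxPlus} = 82 − 10p_{RxPlus} + 2p_{MedCo} = 0 ⇒ p_{RxPlus} = 8.2 + 0.2p_{MedCo}.
The game is symmetric, so in equilibrium p_{MedCo} = p_{RxPlus}: the reaction function gives 0.8p_{RxPlus} = 8.2, hence p_{RxPlus} = 10.25.
q_{RxPlus} = 67 − 5·10.25 + 2·10.25 = 36.25.
Profit = (10.25 − 3)·36.25 = 262.8125.

262.8125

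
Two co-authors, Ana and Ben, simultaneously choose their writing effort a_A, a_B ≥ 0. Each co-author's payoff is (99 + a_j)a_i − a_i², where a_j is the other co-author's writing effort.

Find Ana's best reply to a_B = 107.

103

Ana's payoff is (99 + a_B)a_A − a_A².
∂π/∂a_A = 99 + a_B − 2a_A = 0, so a_A = 49.5 + 0.5a_B.
At a_B = 107: a_A = 49.5 + 0.5·107 = 103.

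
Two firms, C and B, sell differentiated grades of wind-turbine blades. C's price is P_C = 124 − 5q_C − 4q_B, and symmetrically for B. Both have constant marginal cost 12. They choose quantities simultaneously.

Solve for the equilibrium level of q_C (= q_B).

8

Firm C's profit: π = q_C(124 − 5q_C − 4q_B) − 12q_C.
∂π/∂q_C = 112 − 10q_C − 4q_B = 0 ⇒ q_C = 11.2 − 0.4q_B.
The game is symmetric, so in equilibrium q_B = q_C: the reaction function gives 1.4q_C = 11.2, hence q_C = 8.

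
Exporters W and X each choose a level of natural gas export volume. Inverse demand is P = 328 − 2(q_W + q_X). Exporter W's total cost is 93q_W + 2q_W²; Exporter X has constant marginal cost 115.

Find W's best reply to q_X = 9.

27.125

Exporter W's profit: π = q_W(328 − 2(q_W + q_X)) − 93q_W − 2q_W².
∂π/∂q_W = 235 − 8q_W − 2q_X = 0, so q_W = 29.375 − 0.25q_X.
At q_X = 9: q_W = 29.375 − 0.25·9 = 27.125.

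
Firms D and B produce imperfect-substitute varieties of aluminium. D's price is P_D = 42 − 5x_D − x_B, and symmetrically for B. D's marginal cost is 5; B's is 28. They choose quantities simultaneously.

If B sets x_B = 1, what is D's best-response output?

3.6

Firm D's profit: π = x_D(42 − 5x_D − x_B) − 5x_D.
∂π/∂x_D = 37 − 10x_D − x_B = 0 ⇒ x_D = 3.7 − 0.1x_B.
At x_B = 1: x_D = 3.7 − 0.1·1 = 3.6.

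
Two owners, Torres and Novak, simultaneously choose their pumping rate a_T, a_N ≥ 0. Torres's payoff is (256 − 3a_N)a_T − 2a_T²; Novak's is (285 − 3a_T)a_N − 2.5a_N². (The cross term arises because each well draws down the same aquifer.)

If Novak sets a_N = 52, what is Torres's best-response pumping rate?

25

Expanding Torres's payoff: 256a_T − 3a_Na_T − 2a_T².
∂π/∂a_T = 256 − 3a_N − 4a_T = 0, so a_T = 64 − 0.75a_N.
At a_N = 52: a_T = 64 − 0.75·52 = 25.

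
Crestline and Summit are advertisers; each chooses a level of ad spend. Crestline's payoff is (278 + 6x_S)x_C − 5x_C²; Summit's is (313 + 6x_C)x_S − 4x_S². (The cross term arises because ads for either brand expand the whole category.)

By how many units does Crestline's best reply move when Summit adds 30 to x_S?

Expanding Crestline's payoff: 278x_C + 6x_Sx_C − 5x_C².
∂π/∂x_C = 278 + 6x_S − 10x_C = 0, so x_C = 27.8 + 0.6x_S.
The reaction-function slope is 0.6, so a 30-unit rise in x_S moves x_C by 0.6 × 30 = 18. Crestline's best response rises — the actions are strategic complements.

18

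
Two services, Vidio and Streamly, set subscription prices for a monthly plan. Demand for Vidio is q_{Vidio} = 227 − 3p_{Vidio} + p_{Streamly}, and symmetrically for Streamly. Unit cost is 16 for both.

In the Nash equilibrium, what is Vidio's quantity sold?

117

Vidio's profit: π = (p_{Vidio} − 16)(227 − 3p_{Vidio} + p_{Streamly}).
∂π/∂p_{Vidio} = 275 − 6p_{Vidio} + p_{Streamly} = 0 ⇒ p_{Vidio} = 275/6 + (1/6)p_{Streamly}.
Setting p_{Vidio} = p_{Streamly} in the reaction function: p_{Vidio} = 275/6 + (1/6)p_{Vidio}, so p_{Vidio} = (275/6) / (5/6) = 55.
q_{Vidio} = 227 − 3·55 + 55 = 117.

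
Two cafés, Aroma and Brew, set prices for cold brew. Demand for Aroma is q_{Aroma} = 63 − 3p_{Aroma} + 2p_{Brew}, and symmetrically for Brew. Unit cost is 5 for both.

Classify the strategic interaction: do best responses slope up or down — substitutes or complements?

Aroma's profit: π = (p_{Aroma} − 5)(63 − 3p_{Aroma} + 2p_{Brew}).
∂π/∂p_{Aroma} = 78 − 6p_{Aroma} + 2p_{Brew} = 0 ⇒ p_{Aroma} = 13 + (1/3)p_{Brew}.
The best-response slope dp_{Aroma}/dp_{Brew} = 1/3 > 0: the reaction function is upward-sloping, so the choices are strategic complements.

strategic complements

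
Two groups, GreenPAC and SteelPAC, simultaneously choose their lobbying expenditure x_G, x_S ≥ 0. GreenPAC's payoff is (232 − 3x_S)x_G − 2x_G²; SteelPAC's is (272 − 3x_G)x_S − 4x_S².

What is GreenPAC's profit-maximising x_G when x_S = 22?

Expanding GreenPAC's payoff: 232x_G − 3x_Sx_G − 2x_G².
∂π/∂x_G = 232 − 3x_S − 4x_G = 0, so x_G = 58 − 0.75x_S.
At x_S = 22: x_G = 58 − 0.75·22 = 41.5.

41.5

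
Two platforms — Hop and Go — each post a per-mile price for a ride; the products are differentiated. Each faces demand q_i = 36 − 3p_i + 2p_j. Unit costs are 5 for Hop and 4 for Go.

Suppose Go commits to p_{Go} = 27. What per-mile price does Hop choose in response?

Hop's profit: π = (p_{Hop} − 5)(36 − 3p_{Hop} + 2p_{Go}).
∂π/∂p_{Hop} = 51 − 6p_{Hop} + 2p_{Go} = 0 ⇒ p_{Hop} = 8.5 + (1/3)p_{Go}.
At p_{Go} = 27: p_{Hop} = 8.5 + (1/3)·27 = 17.5.

17.5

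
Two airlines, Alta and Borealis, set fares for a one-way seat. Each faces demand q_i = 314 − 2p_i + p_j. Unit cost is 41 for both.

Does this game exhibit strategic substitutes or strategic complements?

Alta's profit: π = (p_{Alta} − 41)(314 − 2p_{Alta} + p_{Borealis}).
∂π/∂p_{Alta} = 396 − 4p_{Alta} + p_{Borealis} = 0 ⇒ p_{Alta} = 99 + 0.25p_{Borealis}.
The best-response slope dp_{Alta}/dp_{Borealis} = 0.25 > 0: the reaction function is upward-sloping, so the choices are strategic complements.

strategic complements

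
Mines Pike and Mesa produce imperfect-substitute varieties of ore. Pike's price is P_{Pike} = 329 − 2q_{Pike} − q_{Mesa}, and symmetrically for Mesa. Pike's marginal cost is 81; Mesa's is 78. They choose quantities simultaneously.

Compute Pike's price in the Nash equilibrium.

179.8

Mine Pike's profit: π = q_{Pike}(329 − 2q_{Pike} − q_{Mesa}) − 81q_{Pike}.
∂π/∂q_{Pike} = 248 − 4q_{Pike} − q_{Mesa} = 0 ⇒ q_{Pike} = 62 − 0.25q_{Mesa}.
Similarly q_{Mesa} = 62.75 − 0.25q_{Pike}.
Solving the two reaction functions simultaneously: (1 − (−0.25)(−0.25))q_{Pike} = 62 − 0.25·62.75, so 0.9375q_{Pike} = 46.3125 and q_{Pike} = 49.4.
Then q_{Mesa} = 62.75 − 0.25·49.4 = 50.4.
P_{Pike} = 329 − 2·49.4 − 50.4 = 179.8.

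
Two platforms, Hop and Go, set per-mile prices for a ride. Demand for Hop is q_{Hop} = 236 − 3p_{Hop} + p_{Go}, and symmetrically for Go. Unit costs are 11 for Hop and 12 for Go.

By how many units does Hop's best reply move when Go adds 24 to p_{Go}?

Hop's profit: π = (p_{Hop} − 11)(236 − 3p_{Hop} + p_{Go}).
∂π/∂p_{Hop} = 269 − 6p_{Hop} + p_{Go} = 0 ⇒ p_{Hop} = 269/6 + (1/6)p_{Go}.
The reaction-function slope is 1/6, so a 24-unit rise in p_{Go} moves p_{Hop} by 1/6 × 24 = 4. Hop's best response rises — the actions are strategic complements.

4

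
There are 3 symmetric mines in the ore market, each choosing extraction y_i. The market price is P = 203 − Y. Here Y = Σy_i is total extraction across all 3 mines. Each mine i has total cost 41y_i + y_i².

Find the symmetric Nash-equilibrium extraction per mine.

A representative mine's profit is π_i = y_i(203 − Y) − 41y_i − y_i², with Y = y_i + Σ_{j≠i} y_j.
First-order condition: 162 − 4y_i − Σ_{j≠i} y_j = 0.
In a symmetric equilibrium every mine chooses the same y, so Σ_{j≠i} y_j = 2y. The condition becomes 162 − 6y = 0, giving y = 162/6 = 27.

27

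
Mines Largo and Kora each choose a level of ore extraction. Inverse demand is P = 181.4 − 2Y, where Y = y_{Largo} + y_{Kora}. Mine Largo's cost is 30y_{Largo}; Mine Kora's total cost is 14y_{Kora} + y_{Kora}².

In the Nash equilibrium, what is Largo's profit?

1645.0848

Mine Largo's profit: π = y_{Largo}(181.4 − 2(y_{Largo} + y_{Kora})) − 30y_{Largo}.
∂π/∂y_{Largo} = 151.4 − 4y_{Largo} − 2y_{Kora} = 0, so y_{Largo} = 37.85 − 0.5y_{Kora}.
For Kora: ∂π/∂y_{Kora} = 167.4 − 6y_{Kora} − 2y_{Largo} = 0 ⇒ y_{Kora} = 27.9 − (1/3)y_{Largo}.
Substituting the second reaction function into the first: y_{Largo} = 37.85 − 0.5(27.9 − (1/3)y_{Largo}), which gives (5/6)y_{Largo} = 23.9 ⇒ y_{Largo} = 28.68.
Then y_{Kora} = 27.9 − (1/3)·28.68 = 18.34.
Price P = 181.4 − 2·47.02 = 87.36.
Largo's profit: (87.36 − 30)·28.68 = 1645.0848.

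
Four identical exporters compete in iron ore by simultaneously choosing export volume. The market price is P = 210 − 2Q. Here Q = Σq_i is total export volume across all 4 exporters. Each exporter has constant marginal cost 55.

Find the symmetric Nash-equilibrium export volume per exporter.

A representative exporter's profit is π_i = q_i(210 − 2Q) − 55q_i, with Q = q_i + Σ_{j≠i} q_j.
First-order condition: 155 − 4q_i − 2Σ_{j≠i} q_j = 0.
In a symmetric equilibrium every exporter chooses the same q, so Σ_{j≠i} q_j = 3q. The condition becomes 155 − 10q = 0, giving q = 155/10 = 15.5.

15.5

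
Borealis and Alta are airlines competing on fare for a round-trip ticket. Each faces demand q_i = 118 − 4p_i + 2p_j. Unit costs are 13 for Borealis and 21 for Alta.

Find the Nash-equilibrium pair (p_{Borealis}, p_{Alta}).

Borealis's profit: π = (p_{Borealis} − 13)(118 − 4p_{Borealis} + 2p_{Alta}).
∂π/∂p_{Borealis} = 170 − 8p_{Borealis} + 2p_{Alta} = 0 ⇒ p_{Borealis} = 21.25 + 0.25p_{Alta}.
Similarly p_{Alta} = 25.25 + 0.25p_{Borealis}.
Solving the two reaction functions simultaneously: (1 − (0.25)(0.25))p_{Borealis} = 21.25 + 0.25·25.25, so 0.9375p_{Borealis} = 27.5625 and p_{Borealis} = 29.4.
Then p_{Alta} = 25.25 + 0.25·29.4 = 32.6.

29.4, 32.6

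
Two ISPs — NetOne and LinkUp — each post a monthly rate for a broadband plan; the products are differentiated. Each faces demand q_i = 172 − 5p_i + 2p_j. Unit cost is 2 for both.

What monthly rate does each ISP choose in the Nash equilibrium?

22.75

NetOne's profit: π = (p_{NetOne} − 2)(172 − 5p_{NetOne} + 2p_{LinkUp}).
∂π/∂p_{NetOne} = 182 − 10p_{NetOne} + 2p_{LinkUp} = 0 ⇒ p_{NetOne} = 18.2 + 0.2p_{LinkUp}.
Setting p_{NetOne} = p_{LinkUp} in the reaction function: p_{NetOne} = 18.2 + 0.2p_{NetOne}, so p_{NetOne} = 18.2 / 0.8 = 22.75.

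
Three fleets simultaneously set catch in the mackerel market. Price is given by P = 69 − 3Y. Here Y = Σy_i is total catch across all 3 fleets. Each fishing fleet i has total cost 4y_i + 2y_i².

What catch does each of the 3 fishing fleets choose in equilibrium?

A representative fishing fleet's profit is π_i = y_i(69 − 3Y) − 4y_i − 2y_i², with Y = y_i + Σ_{j≠i} y_j.
First-order condition: 65 − 10y_i − 3Σ_{j≠i} y_j = 0.
With identical fishing fleets, set every y_j = y: then 65 − 10y − 6y = 0, i.e. y = 65/16 = 4.0625.

4.0625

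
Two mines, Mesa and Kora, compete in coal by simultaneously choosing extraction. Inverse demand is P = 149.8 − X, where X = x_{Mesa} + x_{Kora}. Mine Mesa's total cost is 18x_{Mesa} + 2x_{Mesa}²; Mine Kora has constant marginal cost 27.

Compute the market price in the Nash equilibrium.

82

Mine Mesa's profit: π = x_{Mesa}(149.8 − (x_{Mesa} + x_{Kora})) − 18x_{Mesa} − 2x_{Mesa}².
∂π/∂x_{Mesa} = 131.8 − 6x_{Mesa} − x_{Kora} = 0, so x_{Mesa} = 659/30 − (1/6)x_{Kora}.
For Kora: ∂π/∂x_{Kora} = 122.8 − 2x_{Kora} − x_{Mesa} = 0 ⇒ x_{Kora} = 61.4 − 0.5x_{Mesa}.
Plugging x_{Kora} into Mesa's best response: x_{Mesa} = 659/30 − (1/6)(61.4 − 0.5x_{Mesa}) ⇒ (11/12)x_{Mesa} = 176/15, so x_{Mesa} = 12.8.
Then x_{Kora} = 61.4 − 0.5·12.8 = 55.
Equilibrium price: P = 149.8 − 67.8 = 82.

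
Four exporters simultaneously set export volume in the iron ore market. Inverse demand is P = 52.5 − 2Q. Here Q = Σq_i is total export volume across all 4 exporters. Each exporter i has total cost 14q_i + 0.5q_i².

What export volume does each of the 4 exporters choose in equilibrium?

3.5

A representative exporter's profit is π_i = q_i(52.5 − 2Q) − 14q_i − 0.5q_i², with Q = q_i + Σ_{j≠i} q_j.
First-order condition: 38.5 − 5q_i − 2Σ_{j≠i} q_j = 0.
With identical exporters, set every q_j = q: then 38.5 − 5q − 6q = 0, i.e. q = 38.5/11 = 3.5.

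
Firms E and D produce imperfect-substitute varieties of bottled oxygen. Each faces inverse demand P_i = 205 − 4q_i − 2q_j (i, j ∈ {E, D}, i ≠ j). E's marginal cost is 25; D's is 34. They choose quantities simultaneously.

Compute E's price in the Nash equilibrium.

98.2

Firm E's profit: π = q_E(205 − 4q_E − 2q_D) − 25q_E.
∂π/∂q_E = 180 − 8q_E − 2q_D = 0 ⇒ q_E = 22.5 − 0.25q_D.
Similarly q_D = 21.375 − 0.25q_E.
Substituting the second reaction function into the first: q_E = 22.5 − 0.25(21.375 − 0.25q_E), which gives 0.9375q_E = 549/32 ⇒ q_E = 18.3.
Then q_D = 21.375 − 0.25·18.3 = 16.8.
P_E = 205 − 4·18.3 − 2·16.8 = 98.2.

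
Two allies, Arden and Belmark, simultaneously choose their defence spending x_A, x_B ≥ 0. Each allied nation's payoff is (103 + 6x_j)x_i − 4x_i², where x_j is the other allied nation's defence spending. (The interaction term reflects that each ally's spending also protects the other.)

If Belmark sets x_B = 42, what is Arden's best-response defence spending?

Arden's payoff is (103 + 6x_B)x_A − 4x_A².
∂π/∂x_A = 103 + 6x_B − 8x_A = 0, so x_A = 12.875 + 0.75x_B.
At x_B = 42: x_A = 12.875 + 0.75·42 = 44.375.

44.375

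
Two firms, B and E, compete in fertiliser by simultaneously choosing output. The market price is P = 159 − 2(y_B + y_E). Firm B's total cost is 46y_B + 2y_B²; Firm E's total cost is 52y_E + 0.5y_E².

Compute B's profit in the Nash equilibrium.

Firm B's profit: π = y_B(159 − 2(y_B + y_E)) − 46y_B − 2y_B².
∂π/∂y_B = 113 − 8y_B − 2y_E = 0, so y_B = 14.125 − 0.25y_E.
For E: ∂π/∂y_E = 107 − 5y_E − 2y_B = 0 ⇒ y_E = 21.4 − 0.4y_B.
Substituting the second reaction function into the first: y_B = 14.125 − 0.25(21.4 − 0.4y_B), which gives 0.9y_B = 8.775 ⇒ y_B = 9.75.
Then y_E = 21.4 − 0.4·9.75 = 17.5.
Price P = 159 − 2·27.25 = 104.5.
B's profit: (104.5 − 46)·9.75 − 2(9.75)² = 380.25.

380.25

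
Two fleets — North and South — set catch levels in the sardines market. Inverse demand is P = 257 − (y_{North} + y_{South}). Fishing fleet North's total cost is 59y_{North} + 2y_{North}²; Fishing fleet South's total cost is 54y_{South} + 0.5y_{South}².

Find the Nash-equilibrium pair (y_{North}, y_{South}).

Fishing fleet North's profit: π = y_{North}(257 − (y_{North} + y_{South})) − 59y_{North} − 2y_{North}².
∂π/∂y_{North} = 198 − 6y_{North} − y_{South} = 0, so y_{North} = 33 − (1/6)y_{South}.
For South: ∂π/∂y_{South} = 203 − 3y_{South} − y_{North} = 0 ⇒ y_{South} = 203/3 − (1/3)y_{North}.
Plugging y_{South} into North's best response: y_{North} = 33 − (1/6)(203/3 − (1/3)y_{North}) ⇒ (17/18)y_{North} = 391/18, so y_{North} = 23.
Then y_{South} = 203/3 − (1/3)·23 = 60.

23, 60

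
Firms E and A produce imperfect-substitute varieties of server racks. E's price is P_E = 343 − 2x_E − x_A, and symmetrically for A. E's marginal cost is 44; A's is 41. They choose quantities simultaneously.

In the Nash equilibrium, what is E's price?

Firm E's profit: π = x_E(343 − 2x_E − x_A) − 44x_E.
∂π/∂x_E = 299 − 4x_E − x_A = 0 ⇒ x_E = 74.75 − 0.25x_A.
Similarly x_A = 75.5 − 0.25x_E.
Plugging x_A into E's best response: x_E = 74.75 − 0.25(75.5 − 0.25x_E) ⇒ 0.9375x_E = 55.875, so x_E = 59.6.
Then x_A = 75.5 − 0.25·59.6 = 60.6.
P_E = 343 − 2·59.6 − 60.6 = 163.2.

163.2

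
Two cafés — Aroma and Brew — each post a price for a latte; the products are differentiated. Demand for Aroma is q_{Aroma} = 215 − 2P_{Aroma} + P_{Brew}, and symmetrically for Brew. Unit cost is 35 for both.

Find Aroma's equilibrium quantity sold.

Aroma's profit: π = (P_{Aroma} − 35)(215 − 2P_{Aroma} + P_{Brew}).
∂π/∂P_{Aroma} = 285 − 4P_{Aroma} + P_{Brew} = 0 ⇒ P_{Aroma} = 71.25 + 0.25P_{Brew}.
The game is symmetric, so in equilibrium P_{Brew} = P_{Aroma}: the reaction function gives 0.75P_{Aroma} = 71.25, hence P_{Aroma} = 95.
q_{Aroma} = 215 − 2·95 + 95 = 120.

120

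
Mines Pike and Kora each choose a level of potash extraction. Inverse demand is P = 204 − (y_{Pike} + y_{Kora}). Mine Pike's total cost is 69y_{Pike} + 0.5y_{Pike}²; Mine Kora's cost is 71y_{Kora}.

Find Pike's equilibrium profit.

Mine Pike's profit: π = y_{Pike}(204 − (y_{Pike} + y_{Kora})) − 69y_{Pike} − 0.5y_{Pike}².
∂π/∂y_{Pike} = 135 − 3y_{Pike} − y_{Kora} = 0, so y_{Pike} = 45 − (1/3)y_{Kora}.
For Kora: ∂π/∂y_{Kora} = 133 − 2y_{Kora} − y_{Pike} = 0 ⇒ y_{Kora} = 66.5 − 0.5y_{Pike}.
Substituting the second reaction function into the first: y_{Pike} = 45 − (1/3)(66.5 − 0.5y_{Pike}), which gives (5/6)y_{Pike} = 137/6 ⇒ y_{Pike} = 27.4.
Then y_{Kora} = 66.5 − 0.5·27.4 = 52.8.
Price P = 204 − 80.2 = 123.8.
Pike's profit: (123.8 − 69)·27.4 − 0.5(27.4)² = 1126.14.

1126.14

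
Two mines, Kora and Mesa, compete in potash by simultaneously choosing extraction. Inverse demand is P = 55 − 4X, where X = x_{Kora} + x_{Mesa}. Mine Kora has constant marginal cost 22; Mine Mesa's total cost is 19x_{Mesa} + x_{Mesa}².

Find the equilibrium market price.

Mine Kora's profit: π = x_{Kora}(55 − 4(x_{Kora} + x_{Mesa})) − 22x_{Kora}.
∂π/∂x_{Kora} = 33 − 8x_{Kora} − 4x_{Mesa} = 0, so x_{Kora} = 4.125 − 0.5x_{Mesa}.
For Mesa: ∂π/∂x_{Mesa} = 36 − 10x_{Mesa} − 4x_{Kora} = 0 ⇒ x_{Mesa} = 3.6 − 0.4x_{Kora}.
Substituting the second reaction function into the first: x_{Kora} = 4.125 − 0.5(3.6 − 0.4x_{Kora}), which gives 0.8x_{Kora} = 2.325 ⇒ x_{Kora} = 93/32.
Then x_{Mesa} = 3.6 − 0.4·(93/32) = 2.4375.
Equilibrium price: P = 55 − 4·(171/32) = 33.625.

33.625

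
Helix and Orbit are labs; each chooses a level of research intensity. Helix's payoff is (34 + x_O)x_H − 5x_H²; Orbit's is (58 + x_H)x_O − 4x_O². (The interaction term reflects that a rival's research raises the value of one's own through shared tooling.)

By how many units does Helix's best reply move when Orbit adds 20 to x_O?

Expanding Helix's payoff: 34x_H + x_Ox_H − 5x_H².
∂π/∂x_H = 34 + x_O − 10x_H = 0, so x_H = 3.4 + 0.1x_O.
The reaction-function slope is 0.1, so a 20-unit rise in x_O moves x_H by 0.1 × 20 = 2. Helix's best response rises — the actions are strategic complements.

2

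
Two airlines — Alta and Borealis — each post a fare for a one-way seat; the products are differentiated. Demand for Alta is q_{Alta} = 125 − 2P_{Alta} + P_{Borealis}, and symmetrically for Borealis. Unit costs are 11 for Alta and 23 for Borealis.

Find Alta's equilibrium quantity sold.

79.2

Alta's profit: π = (P_{Alta} − 11)(125 − 2P_{Alta} + P_{Borealis}).
∂π/∂P_{Alta} = 147 − 4P_{Alta} + P_{Borealis} = 0 ⇒ P_{Alta} = 36.75 + 0.25P_{Borealis}.
Similarly P_{Borealis} = 42.75 + 0.25P_{Alta}.
Substituting the second reaction function into the first: P_{Alta} = 36.75 + 0.25(42.75 + 0.25P_{Alta}), which gives 0.9375P_{Alta} = 47.4375 ⇒ P_{Alta} = 50.6.
Then P_{Borealis} = 42.75 + 0.25·50.6 = 55.4.
q_{Alta} = 125 − 2·50.6 + 55.4 = 79.2.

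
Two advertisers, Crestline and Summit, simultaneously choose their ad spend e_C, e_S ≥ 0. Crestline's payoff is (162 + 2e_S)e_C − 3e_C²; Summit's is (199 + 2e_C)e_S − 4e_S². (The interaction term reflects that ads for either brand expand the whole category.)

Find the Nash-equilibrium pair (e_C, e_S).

38.5, 34.5

Expanding Crestline's payoff: 162e_C + 2e_Se_C − 3e_C².
∂π/∂e_C = 162 + 2e_S − 6e_C = 0, so e_C = 27 + (1/3)e_S.
Likewise for Summit: e_S = 24.875 + 0.25e_C.
Plugging e_S into Crestline's best response: e_C = 27 + (1/3)(24.875 + 0.25e_C) ⇒ (11/12)e_C = 847/24, so e_C = 38.5.
Then e_S = 24.875 + 0.25·38.5 = 34.5.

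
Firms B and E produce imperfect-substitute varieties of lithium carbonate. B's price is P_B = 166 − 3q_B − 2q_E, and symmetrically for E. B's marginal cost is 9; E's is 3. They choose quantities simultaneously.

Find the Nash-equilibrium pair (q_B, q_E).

19.25, 20.75

Firm B's profit: π = q_B(166 − 3q_B − 2q_E) − 9q_B.
∂π/∂q_B = 157 − 6q_B − 2q_E = 0 ⇒ q_B = 157/6 − (1/3)q_E.
Similarly q_E = 163/6 − (1/3)q_B.
Solving the two reaction functions simultaneously: (1 − (−1/3)(−1/3))q_B = 157/6 − (1/3)·(163/6), so (8/9)q_B = 154/9 and q_B = 19.25.
Then q_E = 163/6 − (1/3)·19.25 = 20.75.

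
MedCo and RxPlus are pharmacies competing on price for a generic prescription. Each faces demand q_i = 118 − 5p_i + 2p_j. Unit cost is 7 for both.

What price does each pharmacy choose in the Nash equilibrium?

MedCo's profit: π = (p_{MedCo} − 7)(118 − 5p_{MedCo} + 2p_{RxPlus}).
∂π/∂p_{MedCo} = 153 − 10p_{MedCo} + 2p_{RxPlus} = 0 ⇒ p_{MedCo} = 15.3 + 0.2p_{RxPlus}.
The game is symmetric, so in equilibrium p_{RxPlus} = p_{MedCo}: the reaction function gives 0.8p_{MedCo} = 15.3, hence p_{MedCo} = 19.125.

19.125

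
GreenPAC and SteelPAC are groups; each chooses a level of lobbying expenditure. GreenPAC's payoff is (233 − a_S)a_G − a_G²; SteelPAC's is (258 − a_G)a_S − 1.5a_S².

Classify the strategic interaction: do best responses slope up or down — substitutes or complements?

Expanding GreenPAC's payoff: 233a_G − a_Sa_G − a_G².
∂π/∂a_G = 233 − a_S − 2a_G = 0, so a_G = 116.5 − 0.5a_S.
The best-response slope da_G/da_S = −0.5 < 0: the reaction function is downward-sloping, so the choices are strategic substitutes.

strategic substitutes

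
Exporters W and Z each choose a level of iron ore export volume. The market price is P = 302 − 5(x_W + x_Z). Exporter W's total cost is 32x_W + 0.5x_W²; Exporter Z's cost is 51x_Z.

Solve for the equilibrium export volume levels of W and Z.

Exporter W's profit: π = x_W(302 − 5(x_W + x_Z)) − 32x_W − 0.5x_W².
∂π/∂x_W = 270 − 11x_W − 5x_Z = 0, so x_W = 270/11 − (5/11)x_Z.
For Z: ∂π/∂x_Z = 251 − 10x_Z − 5x_W = 0 ⇒ x_Z = 25.1 − 0.5x_W.
Solving the two reaction functions simultaneously: (1 − (−5/11)(−0.5))x_W = 270/11 − (5/11)·25.1, so (17/22)x_W = 289/22 and x_W = 17.
Then x_Z = 25.1 − 0.5·17 = 16.6.

17, 16.6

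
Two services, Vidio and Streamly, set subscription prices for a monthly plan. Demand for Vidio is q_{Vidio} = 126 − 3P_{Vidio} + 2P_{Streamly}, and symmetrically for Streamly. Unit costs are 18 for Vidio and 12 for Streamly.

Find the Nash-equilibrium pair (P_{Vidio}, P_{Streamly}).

43.875, 41.625

Vidio's profit: π = (P_{Vidio} − 18)(126 − 3P_{Vidio} + 2P_{Streamly}).
∂π/∂P_{Vidio} = 180 − 6P_{Vidio} + 2P_{Streamly} = 0 ⇒ P_{Vidio} = 30 + (1/3)P_{Streamly}.
Similarly P_{Streamly} = 27 + (1/3)P_{Vidio}.
Plugging P_{Streamly} into Vidio's best response: P_{Vidio} = 30 + (1/3)(27 + (1/3)P_{Vidio}) ⇒ (8/9)P_{Vidio} = 39, so P_{Vidio} = 43.875.
Then P_{Streamly} = 27 + (1/3)·43.875 = 41.625.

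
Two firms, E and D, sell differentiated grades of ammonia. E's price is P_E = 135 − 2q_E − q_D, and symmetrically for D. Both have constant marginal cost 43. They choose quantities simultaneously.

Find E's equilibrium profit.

Firm E's profit: π = q_E(135 − 2q_E − q_D) − 43q_E.
∂π/∂q_E = 92 − 4q_E − q_D = 0 ⇒ q_E = 23 − 0.25q_D.
By symmetry q_D = q_E; substituting into the reaction function, 1.25q_E = 23 and q_E = 18.4.
P_E = 135 − 2·18.4 − 18.4 = 79.8.
Profit = (79.8 − 43)·18.4 = 677.12.

677.12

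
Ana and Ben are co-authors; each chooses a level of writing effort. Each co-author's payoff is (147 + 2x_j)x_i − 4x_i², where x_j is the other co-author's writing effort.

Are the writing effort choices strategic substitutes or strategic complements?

Ana's payoff is (147 + 2x_B)x_A − 4x_A².
∂π/∂x_A = 147 + 2x_B − 8x_A = 0, so x_A = 18.375 + 0.25x_B.
The best-response slope dx_A/dx_B = 0.25 > 0: the reaction function is upward-sloping, so the choices are strategic complements.

strategic complements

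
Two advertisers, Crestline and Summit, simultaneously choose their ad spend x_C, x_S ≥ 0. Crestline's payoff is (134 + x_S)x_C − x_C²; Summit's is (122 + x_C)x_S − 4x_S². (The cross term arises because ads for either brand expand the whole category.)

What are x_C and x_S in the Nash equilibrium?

Expanding Crestline's payoff: 134x_C + x_Sx_C − x_C².
∂π/∂x_C = 134 + x_S − 2x_C = 0, so x_C = 67 + 0.5x_S.
Likewise for Summit: x_S = 15.25 + 0.125x_C.
Plugging x_S into Crestline's best response: x_C = 67 + 0.5(15.25 + 0.125x_C) ⇒ 0.9375x_C = 74.625, so x_C = 79.6.
Then x_S = 15.25 + 0.125·79.6 = 25.2.

79.6, 25.2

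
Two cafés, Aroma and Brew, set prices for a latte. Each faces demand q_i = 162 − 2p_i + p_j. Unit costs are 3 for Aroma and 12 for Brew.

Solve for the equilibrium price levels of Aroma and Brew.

57.2, 60.8

Aroma's profit: π = (p_{Aroma} − 3)(162 − 2p_{Aroma} + p_{Brew}).
∂π/∂p_{Aroma} = 168 − 4p_{Aroma} + p_{Brew} = 0 ⇒ p_{Aroma} = 42 + 0.25p_{Brew}.
Similarly p_{Brew} = 46.5 + 0.25p_{Aroma}.
Plugging p_{Brew} into Aroma's best response: p_{Aroma} = 42 + 0.25(46.5 + 0.25p_{Aroma}) ⇒ 0.9375p_{Aroma} = 53.625, so p_{Aroma} = 57.2.
Then p_{Brew} = 46.5 + 0.25·57.2 = 60.8.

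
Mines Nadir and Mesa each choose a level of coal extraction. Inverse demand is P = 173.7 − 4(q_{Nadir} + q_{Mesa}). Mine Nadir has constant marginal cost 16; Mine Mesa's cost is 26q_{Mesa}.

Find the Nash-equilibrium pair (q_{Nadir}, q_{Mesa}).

13.975, 11.475

Mine Nadir's profit: π = q_{Nadir}(173.7 − 4(q_{Nadir} + q_{Mesa})) − 16q_{Nadir}.
∂π/∂q_{Nadir} = 157.7 − 8q_{Nadir} − 4q_{Mesa} = 0, so q_{Nadir} = 19.7125 − 0.5q_{Mesa}.
By the same steps for Mesa: q_{Mesa} = 18.4625 − 0.5q_{Nadir}.
Solving the two reaction functions simultaneously: (1 − (−0.5)(−0.5))q_{Nadir} = 19.7125 − 0.5·18.4625, so 0.75q_{Nadir} = 1677/160 and q_{Nadir} = 13.975.
Then q_{Mesa} = 18.4625 − 0.5·13.975 = 11.475.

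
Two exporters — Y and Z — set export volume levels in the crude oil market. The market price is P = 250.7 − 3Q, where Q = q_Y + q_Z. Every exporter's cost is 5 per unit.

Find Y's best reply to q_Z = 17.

32.45

Exporter Y's profit: π = q_Y(250.7 − 3(q_Y + q_Z)) − 5q_Y.
∂π/∂q_Y = 245.7 − 6q_Y − 3q_Z = 0, so q_Y = 40.95 − 0.5q_Z.
At q_Z = 17: q_Y = 40.95 − 0.5·17 = 32.45.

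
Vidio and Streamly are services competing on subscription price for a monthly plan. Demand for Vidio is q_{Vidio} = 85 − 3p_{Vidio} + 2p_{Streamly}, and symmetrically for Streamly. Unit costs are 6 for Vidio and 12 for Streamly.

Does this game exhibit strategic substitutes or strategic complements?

Vidio's profit: π = (p_{Vidio} − 6)(85 − 3p_{Vidio} + 2p_{Streamly}).
∂π/∂p_{Vidio} = 103 − 6p_{Vidio} + 2p_{Streamly} = 0 ⇒ p_{Vidio} = 103/6 + (1/3)p_{Streamly}.
The best-response slope dp_{Vidio}/dp_{Streamly} = 1/3 > 0: the reaction function is upward-sloping, so the choices are strategic complements.

strategic complements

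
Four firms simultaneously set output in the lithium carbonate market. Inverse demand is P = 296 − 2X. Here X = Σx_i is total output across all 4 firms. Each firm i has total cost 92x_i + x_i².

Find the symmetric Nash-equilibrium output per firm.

17

A representative firm's profit is π_i = x_i(296 − 2X) − 92x_i − x_i², with X = x_i + Σ_{j≠i} x_j.
First-order condition: 204 − 6x_i − 2Σ_{j≠i} x_j = 0.
In a symmetric equilibrium every firm chooses the same x, so Σ_{j≠i} x_j = 3x. The condition becomes 204 − 12x = 0, giving x = 204/12 = 17.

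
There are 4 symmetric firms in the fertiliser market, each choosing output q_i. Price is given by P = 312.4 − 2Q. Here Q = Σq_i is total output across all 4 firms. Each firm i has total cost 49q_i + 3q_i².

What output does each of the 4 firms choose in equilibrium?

A representative firm's profit is π_i = q_i(312.4 − 2Q) − 49q_i − 3q_i², with Q = q_i + Σ_{j≠i} q_j.
First-order condition: 263.4 − 10q_i − 2Σ_{j≠i} q_j = 0.
Imposing symmetry (q_j = q for all j) turns Σ_{j≠i} q_j into 3q, so 263.4 = 16q and q = 16.4625.

16.4625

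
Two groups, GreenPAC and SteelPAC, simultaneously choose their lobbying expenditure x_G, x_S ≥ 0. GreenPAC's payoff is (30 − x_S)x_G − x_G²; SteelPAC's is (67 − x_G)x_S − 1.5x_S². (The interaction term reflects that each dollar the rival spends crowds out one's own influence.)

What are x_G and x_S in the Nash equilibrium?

4.6, 20.8

Expanding GreenPAC's payoff: 30x_G − x_Sx_G − x_G².
∂π/∂x_G = 30 − x_S − 2x_G = 0, so x_G = 15 − 0.5x_S.
Likewise for SteelPAC: x_S = 67/3 − (1/3)x_G.
Solving the two reaction functions simultaneously: (1 − (−0.5)(−1/3))x_G = 15 − 0.5·(67/3), so (5/6)x_G = 23/6 and x_G = 4.6.
Then x_S = 67/3 − (1/3)·4.6 = 20.8.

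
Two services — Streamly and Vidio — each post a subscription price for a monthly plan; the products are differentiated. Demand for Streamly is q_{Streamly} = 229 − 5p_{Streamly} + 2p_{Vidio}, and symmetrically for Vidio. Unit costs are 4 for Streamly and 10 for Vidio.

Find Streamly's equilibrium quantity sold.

Streamly's profit: π = (p_{Streamly} − 4)(229 − 5p_{Streamly} + 2p_{Vidio}).
∂π/∂p_{Streamly} = 249 − 10p_{Streamly} + 2p_{Vidio} = 0 ⇒ p_{Streamly} = 24.9 + 0.2p_{Vidio}.
Similarly p_{Vidio} = 27.9 + 0.2p_{Streamly}.
Solving the two reaction functions simultaneously: (1 − (0.2)(0.2))p_{Streamly} = 24.9 + 0.2·27.9, so 0.96p_{Streamly} = 30.48 and p_{Streamly} = 31.75.
Then p_{Vidio} = 27.9 + 0.2·31.75 = 34.25.
q_{Streamly} = 229 − 5·31.75 + 2·34.25 = 138.75.

138.75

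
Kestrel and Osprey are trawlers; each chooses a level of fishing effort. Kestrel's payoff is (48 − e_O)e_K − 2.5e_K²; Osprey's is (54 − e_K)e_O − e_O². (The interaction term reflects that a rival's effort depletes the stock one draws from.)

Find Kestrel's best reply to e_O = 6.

Expanding Kestrel's payoff: 48e_K − e_Oe_K − 2.5e_K².
∂π/∂e_K = 48 − e_O − 5e_K = 0, so e_K = 9.6 − 0.2e_O.
At e_O = 6: e_K = 9.6 − 0.2·6 = 8.4.

8.4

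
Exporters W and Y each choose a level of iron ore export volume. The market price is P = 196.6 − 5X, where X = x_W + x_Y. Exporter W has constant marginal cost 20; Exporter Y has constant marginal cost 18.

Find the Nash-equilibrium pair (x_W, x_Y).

Exporter W's profit: π = x_W(196.6 − 5(x_W + x_Y)) − 20x_W.
∂π/∂x_W = 176.6 − 10x_W − 5x_Y = 0, so x_W = 17.66 − 0.5x_Y.
By the same steps for Y: x_Y = 17.86 − 0.5x_W.
Plugging x_Y into W's best response: x_W = 17.66 − 0.5(17.86 − 0.5x_W) ⇒ 0.75x_W = 8.73, so x_W = 11.64.
Then x_Y = 17.86 − 0.5·11.64 = 12.04.

11.64, 12.04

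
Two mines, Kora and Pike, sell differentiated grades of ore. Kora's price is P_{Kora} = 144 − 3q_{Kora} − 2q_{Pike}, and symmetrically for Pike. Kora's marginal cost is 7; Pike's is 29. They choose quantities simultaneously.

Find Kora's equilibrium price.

62.5

Mine Kora's profit: π = q_{Kora}(144 − 3q_{Kora} − 2q_{Pike}) − 7q_{Kora}.
∂π/∂q_{Kora} = 137 − 6q_{Kora} − 2q_{Pike} = 0 ⇒ q_{Kora} = 137/6 − (1/3)q_{Pike}.
Similarly q_{Pike} = 115/6 − (1/3)q_{Kora}.
Solving the two reaction functions simultaneously: (1 − (−1/3)(−1/3))q_{Kora} = 137/6 − (1/3)·(115/6), so (8/9)q_{Kora} = 148/9 and q_{Kora} = 18.5.
Then q_{Pike} = 115/6 − (1/3)·18.5 = 13.
P_{Kora} = 144 − 3·18.5 − 2·13 = 62.5.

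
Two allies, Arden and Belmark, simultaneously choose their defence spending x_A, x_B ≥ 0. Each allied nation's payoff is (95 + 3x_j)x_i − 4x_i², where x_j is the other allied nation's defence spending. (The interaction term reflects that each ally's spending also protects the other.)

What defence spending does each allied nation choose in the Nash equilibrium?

Arden's payoff is (95 + 3x_B)x_A − 4x_A².
∂π/∂x_A = 95 + 3x_B − 8x_A = 0, so x_A = 11.875 + 0.375x_B.
By symmetry x_B = x_A; substituting into the reaction function, 0.625x_A = 11.875 and x_A = 19.

19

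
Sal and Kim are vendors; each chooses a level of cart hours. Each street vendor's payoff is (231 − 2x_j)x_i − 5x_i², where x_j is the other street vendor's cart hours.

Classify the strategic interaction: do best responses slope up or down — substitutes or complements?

strategic substitutes

Sal's payoff is (231 − 2x_K)x_S − 5x_S².
∂π/∂x_S = 231 − 2x_K − 10x_S = 0, so x_S = 23.1 − 0.2x_K.
The best-response slope dx_S/dx_K = −0.2 < 0: the reaction function is downward-sloping, so the choices are strategic substitutes.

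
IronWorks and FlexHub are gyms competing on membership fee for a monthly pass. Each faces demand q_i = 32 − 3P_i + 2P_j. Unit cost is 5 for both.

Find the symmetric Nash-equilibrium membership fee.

11.75

IronWorks's profit: π = (P_{IronWorks} − 5)(32 − 3P_{IronWorks} + 2P_{FlexHub}).
∂π/∂P_{IronWorks} = 47 − 6P_{IronWorks} + 2P_{FlexHub} = 0 ⇒ P_{IronWorks} = 47/6 + (1/3)P_{FlexHub}.
By symmetry P_{FlexHub} = P_{IronWorks}; substituting into the reaction function, (2/3)P_{IronWorks} = 47/6 and P_{IronWorks} = 11.75.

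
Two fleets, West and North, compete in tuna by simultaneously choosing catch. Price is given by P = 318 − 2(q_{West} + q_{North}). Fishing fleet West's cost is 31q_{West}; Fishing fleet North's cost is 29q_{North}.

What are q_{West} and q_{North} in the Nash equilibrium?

47.5, 48.5

Fishing fleet West's profit: π = q_{West}(318 − 2(q_{West} + q_{North})) − 31q_{West}.
∂π/∂q_{West} = 287 − 4q_{West} − 2q_{North} = 0, so q_{West} = 71.75 − 0.5q_{North}.
By the same steps for North: q_{North} = 72.25 − 0.5q_{West}.
Solving the two reaction functions simultaneously: (1 − (−0.5)(−0.5))q_{West} = 71.75 − 0.5·72.25, so 0.75q_{West} = 35.625 and q_{West} = 47.5.
Then q_{North} = 72.25 − 0.5·47.5 = 48.5.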